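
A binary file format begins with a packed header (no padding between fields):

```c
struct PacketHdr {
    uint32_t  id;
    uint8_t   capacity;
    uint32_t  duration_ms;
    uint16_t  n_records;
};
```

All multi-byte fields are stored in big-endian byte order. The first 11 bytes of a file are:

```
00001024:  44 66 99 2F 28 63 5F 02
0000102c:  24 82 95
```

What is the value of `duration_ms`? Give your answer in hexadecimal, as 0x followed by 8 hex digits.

`duration_ms` follows `id` (4 B), `capacity` (1 B), so it starts at offset 4 + 1 = 5 and occupies 4 bytes.
Bytes at offsets 5..8: 63 5F 02 24.
Big-endian: lowest address holds the most-significant byte.
The bytes are already most-significant first: 0x635F0224.

0x635F0224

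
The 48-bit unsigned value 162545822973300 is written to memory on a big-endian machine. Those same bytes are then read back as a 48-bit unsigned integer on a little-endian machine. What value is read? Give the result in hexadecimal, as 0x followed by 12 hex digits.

0x74BD09A6D593

162545822973300 in 48-bit hexadecimal is 0x93D5A609BD74.
Stored big-endian, the bytes at ascending addresses are 93 D5 A6 09 BD 74.
Read back as little-endian, the first byte is least significant, giving 0x74BD09A6D593.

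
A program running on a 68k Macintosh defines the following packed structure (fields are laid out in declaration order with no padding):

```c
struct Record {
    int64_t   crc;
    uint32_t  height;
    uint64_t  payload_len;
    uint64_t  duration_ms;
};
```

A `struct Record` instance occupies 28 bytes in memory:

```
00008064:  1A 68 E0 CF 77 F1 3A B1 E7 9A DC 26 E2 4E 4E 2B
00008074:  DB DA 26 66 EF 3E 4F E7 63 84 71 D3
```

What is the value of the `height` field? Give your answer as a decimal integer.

`height` follows `crc` (8 bytes), so it starts at byte offset 8 and occupies 4 bytes.
Bytes at offsets 8..11: E7 9A DC 26.
Big-endian stores the most-significant byte at the lowest address.
The bytes are already most-significant first: 0xE79ADC26.
0xE79ADC26 = 3885685798.

3885685798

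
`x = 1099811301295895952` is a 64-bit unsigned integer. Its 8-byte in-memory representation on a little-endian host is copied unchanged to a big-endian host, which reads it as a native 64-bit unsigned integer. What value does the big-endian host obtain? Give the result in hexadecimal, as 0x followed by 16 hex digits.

1099811301295895952 in 64-bit hexadecimal is 0x0F43508D2DB3B590.
Stored little-endian, the bytes at ascending addresses are 90 B5 B3 2D 8D 50 43 0F.
Read back as big-endian, the last byte is least significant, giving 0x90B5B32D8D50430F.

0x90B5B32D8D50430F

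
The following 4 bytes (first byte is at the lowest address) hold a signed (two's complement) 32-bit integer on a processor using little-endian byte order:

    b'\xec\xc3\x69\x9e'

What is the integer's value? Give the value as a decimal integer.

-1637235732

In little-endian order the low byte comes first in memory.
Reassemble most-significant byte first: 9E 69 C3 EC → 0x9E69C3EC.
Top bit is set, so as a signed 32-bit value this is 0x9E69C3EC − 2^32 = -1637235732.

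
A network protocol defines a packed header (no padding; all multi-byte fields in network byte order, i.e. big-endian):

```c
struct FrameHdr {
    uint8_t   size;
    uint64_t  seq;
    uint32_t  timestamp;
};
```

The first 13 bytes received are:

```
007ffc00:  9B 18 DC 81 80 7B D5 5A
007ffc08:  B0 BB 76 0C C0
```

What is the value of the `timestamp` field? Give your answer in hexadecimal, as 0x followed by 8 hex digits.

`timestamp` follows `size` (1 B), `seq` (8 B), so it starts at offset 1 + 8 = 9 and occupies 4 bytes.
Bytes at offsets 9..12: BB 76 0C C0.
Big-endian stores the most-significant byte at the lowest address.
The bytes are already most-significant first: 0xBB760CC0.

0xBB760CC0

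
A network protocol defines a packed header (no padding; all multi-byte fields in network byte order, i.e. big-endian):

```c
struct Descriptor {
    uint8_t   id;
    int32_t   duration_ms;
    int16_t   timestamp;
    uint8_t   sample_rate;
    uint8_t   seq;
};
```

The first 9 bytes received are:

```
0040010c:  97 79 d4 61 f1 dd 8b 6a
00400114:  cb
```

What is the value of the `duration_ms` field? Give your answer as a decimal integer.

`duration_ms` follows `id` (1 byte), so it starts at byte offset 1 and occupies 4 bytes.
Bytes at offsets 1..4: 79 D4 61 F1.
In big-endian order the high byte comes first in memory.
The bytes are already most-significant first: 0x79D461F1.
0x79D461F1 = 2043961841.

2043961841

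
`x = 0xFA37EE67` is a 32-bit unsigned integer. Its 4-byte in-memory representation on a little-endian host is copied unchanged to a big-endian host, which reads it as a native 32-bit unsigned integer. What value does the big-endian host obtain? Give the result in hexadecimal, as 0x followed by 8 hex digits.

Stored little-endian, the bytes at ascending addresses are 67 EE 37 FA.
Read back as big-endian, the last byte is least significant, giving 0x67EE37FA.

0x67EE37FA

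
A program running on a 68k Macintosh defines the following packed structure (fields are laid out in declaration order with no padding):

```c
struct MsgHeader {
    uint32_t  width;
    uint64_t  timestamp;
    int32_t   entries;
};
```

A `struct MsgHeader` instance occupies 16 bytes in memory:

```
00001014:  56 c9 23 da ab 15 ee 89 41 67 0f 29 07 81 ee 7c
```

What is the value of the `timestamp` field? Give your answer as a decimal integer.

12328021828271804201

`timestamp` follows `width` (4 bytes), so it starts at byte offset 4 and occupies 8 bytes.
Bytes at offsets 4..11: AB 15 EE 89 41 67 0F 29.
In big-endian order the high byte comes first in memory.
The bytes are already most-significant first: 0xAB15EE8941670F29.
0xAB15EE8941670F29 = 12328021828271804201.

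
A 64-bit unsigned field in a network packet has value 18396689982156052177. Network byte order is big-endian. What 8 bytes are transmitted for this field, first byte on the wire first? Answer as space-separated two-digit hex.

FF 4E 2C 11 A5 66 16 D1

18396689982156052177 in hexadecimal, padded to 64 bits, is 0xFF4E2C11A56616D1.
Split into bytes (most-significant first): FF 4E 2C 11 A5 66 16 D1.
Big-endian: lowest address holds the most-significant byte.
So the memory order matches the most-significant-first order: FF 4E 2C 11 A5 66 16 D1.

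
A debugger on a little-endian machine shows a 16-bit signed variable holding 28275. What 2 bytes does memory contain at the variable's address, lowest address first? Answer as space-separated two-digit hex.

73 6E

28275 in hexadecimal, padded to 16 bits, is 0x6E73.
Split into bytes (most-significant first): 6E 73.
In little-endian order the low byte comes first in memory.
So at ascending addresses the bytes are 73 6E.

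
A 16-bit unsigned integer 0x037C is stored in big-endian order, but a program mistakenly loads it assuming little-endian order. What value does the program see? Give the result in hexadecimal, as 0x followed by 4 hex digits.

Stored big-endian, the bytes at ascending addresses are 03 7C.
Read back as little-endian, the first byte is least significant, giving 0x7C03.

0x7C03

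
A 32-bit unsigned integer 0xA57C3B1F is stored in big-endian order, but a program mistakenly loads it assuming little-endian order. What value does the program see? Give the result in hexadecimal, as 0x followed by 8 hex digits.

0x1F3B7CA5

Stored big-endian, the bytes at ascending addresses are A5 7C 3B 1F.
Read back as little-endian, the first byte is least significant, giving 0x1F3B7CA5.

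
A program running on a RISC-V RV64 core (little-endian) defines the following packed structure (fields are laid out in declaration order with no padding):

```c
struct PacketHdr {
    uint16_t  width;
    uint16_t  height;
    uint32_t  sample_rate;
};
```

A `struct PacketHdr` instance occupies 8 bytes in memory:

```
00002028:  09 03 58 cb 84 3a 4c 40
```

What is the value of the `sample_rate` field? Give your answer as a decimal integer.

`sample_rate` follows `width` (2 B), `height` (2 B), so it starts at offset 2 + 2 = 4 and occupies 4 bytes.
Bytes at offsets 4..7: 84 3A 4C 40.
In little-endian order the low byte comes first in memory.
Reassemble most-significant byte first: 40 4C 3A 84 → 0x404C3A84.
0x404C3A84 = 1078737540.

1078737540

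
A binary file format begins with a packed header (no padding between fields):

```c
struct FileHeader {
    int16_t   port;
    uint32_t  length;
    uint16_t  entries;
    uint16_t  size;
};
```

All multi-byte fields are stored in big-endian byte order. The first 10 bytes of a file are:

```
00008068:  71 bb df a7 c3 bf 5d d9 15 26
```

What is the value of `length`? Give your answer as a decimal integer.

`length` follows `port` (2 bytes), so it starts at byte offset 2 and occupies 4 bytes.
Bytes at offsets 2..5: DF A7 C3 BF.
In big-endian order the high byte comes first in memory.
The bytes are already most-significant first: 0xDFA7C3BF.
0xDFA7C3BF = 3752313791.

3752313791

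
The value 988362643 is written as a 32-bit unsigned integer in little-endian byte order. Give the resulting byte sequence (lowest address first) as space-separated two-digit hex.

93 37 E9 3A

988362643 in hexadecimal, padded to 32 bits, is 0x3AE93793.
Split into bytes (most-significant first): 3A E9 37 93.
In little-endian order the low byte comes first in memory.
So at ascending addresses the bytes are 93 37 E9 3A.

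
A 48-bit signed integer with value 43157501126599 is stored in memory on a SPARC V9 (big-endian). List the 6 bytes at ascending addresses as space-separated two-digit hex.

27 40 63 86 27 C7

43157501126599 in hexadecimal, padded to 48 bits, is 0x2740638627C7.
Split into bytes (most-significant first): 27 40 63 86 27 C7.
Big-endian: lowest address holds the most-significant byte.
So the memory order matches the most-significant-first order: 27 40 63 86 27 C7.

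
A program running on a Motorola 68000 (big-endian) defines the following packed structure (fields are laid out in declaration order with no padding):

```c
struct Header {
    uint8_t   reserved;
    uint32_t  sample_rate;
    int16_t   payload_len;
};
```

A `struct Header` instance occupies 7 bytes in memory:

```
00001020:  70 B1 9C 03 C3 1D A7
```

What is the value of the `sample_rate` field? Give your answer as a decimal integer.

`sample_rate` follows `reserved` (1 byte), so it starts at byte offset 1 and occupies 4 bytes.
Bytes at offsets 1..4: B1 9C 03 C3.
Big-endian stores the most-significant byte at the lowest address.
The bytes are already most-significant first: 0xB19C03C3.
0xB19C03C3 = 2979791811.

2979791811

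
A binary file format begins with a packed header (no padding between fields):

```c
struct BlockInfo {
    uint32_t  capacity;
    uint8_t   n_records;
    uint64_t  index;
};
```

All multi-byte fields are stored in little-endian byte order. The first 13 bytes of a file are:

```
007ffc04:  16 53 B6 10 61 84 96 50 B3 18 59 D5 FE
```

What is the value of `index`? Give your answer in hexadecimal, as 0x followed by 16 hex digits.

`index` follows `capacity` (4 B), `n_records` (1 B), so it starts at offset 4 + 1 = 5 and occupies 8 bytes.
Bytes at offsets 5..12: 84 96 50 B3 18 59 D5 FE.
Little-endian stores the least-significant byte at the lowest address.
Reassemble most-significant byte first: FE D5 59 18 B3 50 96 84 → 0xFED55918B3509684.

0xFED55918B3509684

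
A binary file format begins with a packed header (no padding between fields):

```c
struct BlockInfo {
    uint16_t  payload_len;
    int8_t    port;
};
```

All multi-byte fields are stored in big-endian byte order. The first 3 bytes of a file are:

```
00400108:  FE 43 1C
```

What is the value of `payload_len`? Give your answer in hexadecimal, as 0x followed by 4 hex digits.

0xFE43

`payload_len` is the first field, at byte offset 0, occupying 2 bytes.
Bytes at offsets 0..1: FE 43.
In big-endian order the high byte comes first in memory.
The bytes are already most-significant first: 0xFE43.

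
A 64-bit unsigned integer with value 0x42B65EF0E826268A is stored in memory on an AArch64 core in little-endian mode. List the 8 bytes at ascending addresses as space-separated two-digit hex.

Split into bytes (most-significant first): 42 B6 5E F0 E8 26 26 8A.
In little-endian order the low byte comes first in memory.
So at ascending addresses the bytes are 8A 26 26 E8 F0 5E B6 42.

8A 26 26 E8 F0 5E B6 42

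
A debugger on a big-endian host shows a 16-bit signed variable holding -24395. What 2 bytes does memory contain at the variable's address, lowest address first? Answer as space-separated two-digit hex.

Two's complement of -24395 in 16 bits: 24395 = 0x5F4B; invert → 0xA0B4; add 1 → 0xA0B5.
Split into bytes (most-significant first): A0 B5.
Big-endian: lowest address holds the most-significant byte.
So the memory order matches the most-significant-first order: A0 B5.

A0 B5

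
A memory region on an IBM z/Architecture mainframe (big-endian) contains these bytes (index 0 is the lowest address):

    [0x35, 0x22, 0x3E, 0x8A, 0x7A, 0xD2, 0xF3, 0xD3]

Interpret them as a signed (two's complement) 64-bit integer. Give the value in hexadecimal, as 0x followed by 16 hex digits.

0x35223E8A7AD2F3D3

Big-endian: lowest address holds the most-significant byte.
The bytes are already most-significant first: 0x35223E8A7AD2F3D3.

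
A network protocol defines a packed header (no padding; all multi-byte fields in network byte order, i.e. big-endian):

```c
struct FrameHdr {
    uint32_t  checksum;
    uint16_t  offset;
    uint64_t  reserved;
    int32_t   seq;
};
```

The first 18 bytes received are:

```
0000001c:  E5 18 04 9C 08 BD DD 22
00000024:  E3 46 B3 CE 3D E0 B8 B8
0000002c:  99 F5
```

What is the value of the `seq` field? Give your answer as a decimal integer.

-1195861515

`seq` follows `checksum` (4 B), `offset` (2 B), `reserved` (8 B), so it starts at offset 4 + 2 + 8 = 14 and occupies 4 bytes.
Bytes at offsets 14..17: B8 B8 99 F5.
In big-endian order the high byte comes first in memory.
The bytes are already most-significant first: 0xB8B899F5.
Top bit is set, so as a signed 32-bit value this is 0xB8B899F5 − 2^32 = -1195861515.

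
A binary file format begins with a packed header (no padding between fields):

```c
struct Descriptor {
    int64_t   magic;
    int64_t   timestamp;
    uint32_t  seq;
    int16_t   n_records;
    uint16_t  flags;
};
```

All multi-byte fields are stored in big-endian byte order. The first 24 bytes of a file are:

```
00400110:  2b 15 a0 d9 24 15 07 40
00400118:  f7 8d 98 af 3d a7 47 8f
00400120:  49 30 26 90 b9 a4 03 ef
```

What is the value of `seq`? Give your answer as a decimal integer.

`seq` follows `magic` (8 B), `timestamp` (8 B), so it starts at offset 8 + 8 = 16 and occupies 4 bytes.
Bytes at offsets 16..19: 49 30 26 90.
Big-endian: lowest address holds the most-significant byte.
The bytes are already most-significant first: 0x49302690.
0x49302690 = 1227892368.

1227892368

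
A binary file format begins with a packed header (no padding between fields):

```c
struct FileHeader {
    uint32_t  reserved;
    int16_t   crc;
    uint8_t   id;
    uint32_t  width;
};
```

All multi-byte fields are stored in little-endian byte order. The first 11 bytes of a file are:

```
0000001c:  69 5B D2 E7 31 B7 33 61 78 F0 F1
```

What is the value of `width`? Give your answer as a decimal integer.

4059068513

`width` follows `reserved` (4 B), `crc` (2 B), `id` (1 B), so it starts at offset 4 + 2 + 1 = 7 and occupies 4 bytes.
Bytes at offsets 7..10: 61 78 F0 F1.
Little-endian: lowest address holds the least-significant byte.
Reassemble most-significant byte first: F1 F0 78 61 → 0xF1F07861.
0xF1F07861 = 4059068513.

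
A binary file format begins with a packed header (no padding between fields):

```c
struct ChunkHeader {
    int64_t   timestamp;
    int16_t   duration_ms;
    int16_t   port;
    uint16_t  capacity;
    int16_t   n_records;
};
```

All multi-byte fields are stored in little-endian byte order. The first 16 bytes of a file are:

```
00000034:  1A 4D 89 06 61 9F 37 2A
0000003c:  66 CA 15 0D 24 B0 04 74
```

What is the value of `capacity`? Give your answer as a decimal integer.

`capacity` follows `timestamp` (8 B), `duration_ms` (2 B), `port` (2 B), so it starts at offset 8 + 2 + 2 = 12 and occupies 2 bytes.
Bytes at offsets 12..13: 24 B0.
Little-endian stores the least-significant byte at the lowest address.
Reassemble most-significant byte first: B0 24 → 0xB024.
0xB024 = 45092.

45092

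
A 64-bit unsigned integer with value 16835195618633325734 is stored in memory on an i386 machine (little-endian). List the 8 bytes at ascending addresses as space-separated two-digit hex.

16835195618633325734 in hexadecimal, padded to 64 bits, is 0xE9A2A137ECDA1CA6.
Split into bytes (most-significant first): E9 A2 A1 37 EC DA 1C A6.
Little-endian: lowest address holds the least-significant byte.
So at ascending addresses the bytes are A6 1C DA EC 37 A1 A2 E9.

A6 1C DA EC 37 A1 A2 E9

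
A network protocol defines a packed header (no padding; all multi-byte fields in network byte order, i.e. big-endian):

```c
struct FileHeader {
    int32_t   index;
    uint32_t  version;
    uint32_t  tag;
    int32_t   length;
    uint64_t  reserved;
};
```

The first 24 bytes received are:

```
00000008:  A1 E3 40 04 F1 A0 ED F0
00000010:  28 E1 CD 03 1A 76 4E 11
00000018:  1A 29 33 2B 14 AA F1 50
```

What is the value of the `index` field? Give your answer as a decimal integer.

-1578942460

`index` is the first field, at byte offset 0, occupying 4 bytes.
Bytes at offsets 0..3: A1 E3 40 04.
In big-endian order the high byte comes first in memory.
The bytes are already most-significant first: 0xA1E34004.
Top bit is set, so as a signed 32-bit value this is 0xA1E34004 − 2^32 = -1578942460.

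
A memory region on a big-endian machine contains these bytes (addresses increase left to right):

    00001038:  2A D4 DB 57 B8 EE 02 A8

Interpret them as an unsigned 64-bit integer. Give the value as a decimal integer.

Big-endian: lowest address holds the most-significant byte.
The bytes are already most-significant first: 0x2AD4DB57B8EE02A8.
0x2AD4DB57B8EE02A8 = 3086332814466876072.

3086332814466876072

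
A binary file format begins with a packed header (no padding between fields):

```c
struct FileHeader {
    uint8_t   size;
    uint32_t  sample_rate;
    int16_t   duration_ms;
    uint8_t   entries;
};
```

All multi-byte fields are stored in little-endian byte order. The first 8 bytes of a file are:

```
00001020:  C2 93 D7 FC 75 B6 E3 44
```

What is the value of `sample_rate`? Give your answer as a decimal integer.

`sample_rate` follows `size` (1 byte), so it starts at byte offset 1 and occupies 4 bytes.
Bytes at offsets 1..4: 93 D7 FC 75.
Little-endian: lowest address holds the least-significant byte.
Reassemble most-significant byte first: 75 FC D7 93 → 0x75FCD793.
0x75FCD793 = 1979504531.

1979504531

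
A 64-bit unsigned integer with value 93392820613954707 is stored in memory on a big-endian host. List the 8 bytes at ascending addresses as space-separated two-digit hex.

01 4B CC 46 89 44 3C 93

93392820613954707 in hexadecimal, padded to 64 bits, is 0x014BCC4689443C93.
Split into bytes (most-significant first): 01 4B CC 46 89 44 3C 93.
In big-endian order the high byte comes first in memory.
So the memory order matches the most-significant-first order: 01 4B CC 46 89 44 3C 93.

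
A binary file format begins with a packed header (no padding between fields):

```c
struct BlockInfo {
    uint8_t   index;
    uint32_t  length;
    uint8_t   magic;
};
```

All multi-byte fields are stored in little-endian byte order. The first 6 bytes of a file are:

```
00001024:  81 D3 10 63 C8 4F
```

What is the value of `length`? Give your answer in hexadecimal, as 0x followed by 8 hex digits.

`length` follows `index` (1 byte), so it starts at byte offset 1 and occupies 4 bytes.
Bytes at offsets 1..4: D3 10 63 C8.
In little-endian order the low byte comes first in memory.
Reassemble most-significant byte first: C8 63 10 D3 → 0xC86310D3.

0xC86310D3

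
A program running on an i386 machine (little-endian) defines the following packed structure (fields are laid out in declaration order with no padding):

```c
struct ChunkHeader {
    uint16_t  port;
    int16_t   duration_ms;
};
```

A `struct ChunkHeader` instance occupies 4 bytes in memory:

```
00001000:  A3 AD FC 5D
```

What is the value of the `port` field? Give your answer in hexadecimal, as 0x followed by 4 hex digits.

0xADA3

`port` is the first field, at byte offset 0, occupying 2 bytes.
Bytes at offsets 0..1: A3 AD.
Little-endian: lowest address holds the least-significant byte.
Reassemble most-significant byte first: AD A3 → 0xADA3.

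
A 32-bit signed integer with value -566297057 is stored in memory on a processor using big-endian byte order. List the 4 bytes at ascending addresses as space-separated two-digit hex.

Two's complement of -566297057 in 32 bits: 566297057 = 0x21C101E1; invert → 0xDE3EFE1E; add 1 → 0xDE3EFE1F.
Split into bytes (most-significant first): DE 3E FE 1F.
Big-endian: lowest address holds the most-significant byte.
So the memory order matches the most-significant-first order: DE 3E FE 1F.

DE 3E FE 1F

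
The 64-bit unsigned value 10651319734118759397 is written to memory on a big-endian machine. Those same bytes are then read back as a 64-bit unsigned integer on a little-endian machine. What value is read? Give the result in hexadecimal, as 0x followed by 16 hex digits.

0xE5BB4175DD16D193

10651319734118759397 in 64-bit hexadecimal is 0x93D116DD7541BBE5.
Stored big-endian, the bytes at ascending addresses are 93 D1 16 DD 75 41 BB E5.
Read back as little-endian, the first byte is least significant, giving 0xE5BB4175DD16D193.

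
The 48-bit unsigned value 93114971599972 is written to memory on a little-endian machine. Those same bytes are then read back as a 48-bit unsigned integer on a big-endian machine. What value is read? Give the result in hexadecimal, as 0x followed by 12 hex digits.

93114971599972 in 48-bit hexadecimal is 0x54B004CE3464.
Stored little-endian, the bytes at ascending addresses are 64 34 CE 04 B0 54.
Read back as big-endian, the last byte is least significant, giving 0x6434CE04B054.

0x6434CE04B054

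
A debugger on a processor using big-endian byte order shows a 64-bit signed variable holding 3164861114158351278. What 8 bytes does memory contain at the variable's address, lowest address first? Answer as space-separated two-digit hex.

2B EB D8 6A 48 DB 03 AE

3164861114158351278 in hexadecimal, padded to 64 bits, is 0x2BEBD86A48DB03AE.
Split into bytes (most-significant first): 2B EB D8 6A 48 DB 03 AE.
Big-endian stores the most-significant byte at the lowest address.
So the memory order matches the most-significant-first order: 2B EB D8 6A 48 DB 03 AE.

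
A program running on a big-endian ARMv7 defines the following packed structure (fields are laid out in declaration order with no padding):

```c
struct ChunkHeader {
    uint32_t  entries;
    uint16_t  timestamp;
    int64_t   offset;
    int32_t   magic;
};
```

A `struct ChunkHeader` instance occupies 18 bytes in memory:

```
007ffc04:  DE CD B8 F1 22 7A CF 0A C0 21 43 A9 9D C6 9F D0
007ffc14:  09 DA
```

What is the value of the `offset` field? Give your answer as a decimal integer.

`offset` follows `entries` (4 B), `timestamp` (2 B), so it starts at offset 4 + 2 = 6 and occupies 8 bytes.
Bytes at offsets 6..13: CF 0A C0 21 43 A9 9D C6.
In big-endian order the high byte comes first in memory.
The bytes are already most-significant first: 0xCF0AC02143A99DC6.
Top bit is set, so as a signed 64-bit value this is 0xCF0AC02143A99DC6 − 2^64 = -3527796108989719098.

-3527796108989719098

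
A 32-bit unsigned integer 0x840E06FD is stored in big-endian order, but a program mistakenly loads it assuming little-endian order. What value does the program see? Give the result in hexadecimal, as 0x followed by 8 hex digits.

0xFD060E84

Stored big-endian, the bytes at ascending addresses are 84 0E 06 FD.
Read back as little-endian, the first byte is least significant, giving 0xFD060E84.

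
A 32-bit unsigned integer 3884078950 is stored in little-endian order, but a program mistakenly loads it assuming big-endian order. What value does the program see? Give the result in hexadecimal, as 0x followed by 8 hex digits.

3884078950 in 32-bit hexadecimal is 0xE7825766.
Stored little-endian, the bytes at ascending addresses are 66 57 82 E7.
Read back as big-endian, the last byte is least significant, giving 0x665782E7.

0x665782E7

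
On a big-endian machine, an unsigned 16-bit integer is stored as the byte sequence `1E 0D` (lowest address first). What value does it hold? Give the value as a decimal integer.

7693

Big-endian: lowest address holds the most-significant byte.
The bytes are already most-significant first: 0x1E0D.
0x1E0D = 7693.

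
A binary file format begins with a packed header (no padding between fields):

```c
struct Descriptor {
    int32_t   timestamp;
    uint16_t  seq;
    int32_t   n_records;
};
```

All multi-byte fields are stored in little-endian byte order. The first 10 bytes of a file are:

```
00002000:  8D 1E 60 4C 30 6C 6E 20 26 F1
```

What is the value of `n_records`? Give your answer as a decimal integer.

-249159570

`n_records` follows `timestamp` (4 B), `seq` (2 B), so it starts at offset 4 + 2 = 6 and occupies 4 bytes.
Bytes at offsets 6..9: 6E 20 26 F1.
Little-endian: lowest address holds the least-significant byte.
Reassemble most-significant byte first: F1 26 20 6E → 0xF126206E.
Top bit is set, so as a signed 32-bit value this is 0xF126206E − 2^32 = -249159570.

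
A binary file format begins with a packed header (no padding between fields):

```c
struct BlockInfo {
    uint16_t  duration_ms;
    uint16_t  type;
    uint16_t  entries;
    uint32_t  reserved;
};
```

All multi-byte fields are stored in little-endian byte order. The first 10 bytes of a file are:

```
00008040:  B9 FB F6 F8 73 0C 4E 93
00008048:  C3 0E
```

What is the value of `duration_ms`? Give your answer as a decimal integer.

`duration_ms` is the first field, at byte offset 0, occupying 2 bytes.
Bytes at offsets 0..1: B9 FB.
In little-endian order the low byte comes first in memory.
Reassemble most-significant byte first: FB B9 → 0xFBB9.
0xFBB9 = 64441.

64441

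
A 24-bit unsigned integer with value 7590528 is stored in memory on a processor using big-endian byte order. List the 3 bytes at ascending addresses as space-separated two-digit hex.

73 D2 80

7590528 in hexadecimal, padded to 24 bits, is 0x73D280.
Split into bytes (most-significant first): 73 D2 80.
In big-endian order the high byte comes first in memory.
So the memory order matches the most-significant-first order: 73 D2 80.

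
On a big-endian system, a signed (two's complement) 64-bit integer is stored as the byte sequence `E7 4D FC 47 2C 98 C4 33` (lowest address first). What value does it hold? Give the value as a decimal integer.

Big-endian: lowest address holds the most-significant byte.
The bytes are already most-significant first: 0xE74DFC472C98C433.
Top bit is set, so as a signed 64-bit value this is 0xE74DFC472C98C433 − 2^64 = -1779488895120391117.

-1779488895120391117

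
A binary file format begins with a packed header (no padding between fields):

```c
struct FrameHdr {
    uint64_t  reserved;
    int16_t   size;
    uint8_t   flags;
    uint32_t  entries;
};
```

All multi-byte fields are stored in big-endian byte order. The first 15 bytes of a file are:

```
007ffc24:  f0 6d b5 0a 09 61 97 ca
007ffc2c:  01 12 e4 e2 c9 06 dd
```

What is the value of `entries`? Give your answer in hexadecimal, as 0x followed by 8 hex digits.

0xE2C906DD

`entries` follows `reserved` (8 B), `size` (2 B), `flags` (1 B), so it starts at offset 8 + 2 + 1 = 11 and occupies 4 bytes.
Bytes at offsets 11..14: E2 C9 06 DD.
In big-endian order the high byte comes first in memory.
The bytes are already most-significant first: 0xE2C906DD.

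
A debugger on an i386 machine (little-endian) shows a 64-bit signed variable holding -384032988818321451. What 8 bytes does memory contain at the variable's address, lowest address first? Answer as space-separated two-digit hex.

Two's complement of -384032988818321451 in 64 bits: 384032988818321451 = 0x05545BF7F88C302B; invert → 0xFAABA4080773CFD4; add 1 → 0xFAABA4080773CFD5.
Split into bytes (most-significant first): FA AB A4 08 07 73 CF D5.
Little-endian stores the least-significant byte at the lowest address.
So at ascending addresses the bytes are D5 CF 73 07 08 A4 AB FA.

D5 CF 73 07 08 A4 AB FA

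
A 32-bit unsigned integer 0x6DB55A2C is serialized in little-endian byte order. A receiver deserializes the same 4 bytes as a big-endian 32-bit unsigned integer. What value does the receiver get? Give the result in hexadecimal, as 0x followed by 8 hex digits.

0x2C5AB56D

Stored little-endian, the bytes at ascending addresses are 2C 5A B5 6D.
Read back as big-endian, the last byte is least significant, giving 0x2C5AB56D.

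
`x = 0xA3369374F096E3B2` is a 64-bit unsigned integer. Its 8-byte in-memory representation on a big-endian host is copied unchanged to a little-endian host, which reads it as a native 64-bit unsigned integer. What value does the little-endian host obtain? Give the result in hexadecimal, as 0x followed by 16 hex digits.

Stored big-endian, the bytes at ascending addresses are A3 36 93 74 F0 96 E3 B2.
Read back as little-endian, the first byte is least significant, giving 0xB2E396F0749336A3.

0xB2E396F0749336A3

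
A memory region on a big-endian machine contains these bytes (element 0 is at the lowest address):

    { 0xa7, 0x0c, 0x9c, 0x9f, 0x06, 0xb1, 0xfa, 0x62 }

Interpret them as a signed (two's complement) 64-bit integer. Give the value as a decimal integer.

Big-endian: lowest address holds the most-significant byte.
The bytes are already most-significant first: 0xA70C9C9F06B1FA62.
Top bit is set, so as a signed 64-bit value this is 0xA70C9C9F06B1FA62 − 2^64 = -6409575962828998046.

-6409575962828998046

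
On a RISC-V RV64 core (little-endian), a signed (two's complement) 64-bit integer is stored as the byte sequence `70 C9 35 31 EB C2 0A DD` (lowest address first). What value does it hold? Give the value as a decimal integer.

-2518986726161659536

Little-endian: lowest address holds the least-significant byte.
Reassemble most-significant byte first: DD 0A C2 EB 31 35 C9 70 → 0xDD0AC2EB3135C970.
Top bit is set, so as a signed 64-bit value this is 0xDD0AC2EB3135C970 − 2^64 = -2518986726161659536.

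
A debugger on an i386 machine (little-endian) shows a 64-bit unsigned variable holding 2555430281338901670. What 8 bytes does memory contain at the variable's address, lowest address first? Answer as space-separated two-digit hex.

A6 54 7B 37 4D B6 76 23

2555430281338901670 in hexadecimal, padded to 64 bits, is 0x2376B64D377B54A6.
Split into bytes (most-significant first): 23 76 B6 4D 37 7B 54 A6.
Little-endian: lowest address holds the least-significant byte.
So at ascending addresses the bytes are A6 54 7B 37 4D B6 76 23.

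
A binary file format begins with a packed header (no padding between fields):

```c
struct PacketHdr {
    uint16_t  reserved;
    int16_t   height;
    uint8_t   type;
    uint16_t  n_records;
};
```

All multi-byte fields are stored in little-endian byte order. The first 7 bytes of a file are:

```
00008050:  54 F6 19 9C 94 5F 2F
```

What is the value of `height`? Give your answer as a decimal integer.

-25575

`height` follows `reserved` (2 bytes), so it starts at byte offset 2 and occupies 2 bytes.
Bytes at offsets 2..3: 19 9C.
Little-endian stores the least-significant byte at the lowest address.
Reassemble most-significant byte first: 9C 19 → 0x9C19.
Top bit is set, so as a signed 16-bit value this is 0x9C19 − 2^16 = -25575.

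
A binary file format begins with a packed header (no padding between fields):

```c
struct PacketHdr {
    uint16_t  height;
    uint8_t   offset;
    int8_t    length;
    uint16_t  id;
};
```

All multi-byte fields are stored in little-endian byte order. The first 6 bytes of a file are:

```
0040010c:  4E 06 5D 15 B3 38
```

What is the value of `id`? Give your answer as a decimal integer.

`id` follows `height` (2 B), `offset` (1 B), `length` (1 B), so it starts at offset 2 + 1 + 1 = 4 and occupies 2 bytes.
Bytes at offsets 4..5: B3 38.
Little-endian stores the least-significant byte at the lowest address.
Reassemble most-significant byte first: 38 B3 → 0x38B3.
0x38B3 = 14515.

14515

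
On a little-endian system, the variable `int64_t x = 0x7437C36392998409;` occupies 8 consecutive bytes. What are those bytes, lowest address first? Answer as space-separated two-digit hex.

Split into bytes (most-significant first): 74 37 C3 63 92 99 84 09.
In little-endian order the low byte comes first in memory.
So at ascending addresses the bytes are 09 84 99 92 63 C3 37 74.

09 84 99 92 63 C3 37 74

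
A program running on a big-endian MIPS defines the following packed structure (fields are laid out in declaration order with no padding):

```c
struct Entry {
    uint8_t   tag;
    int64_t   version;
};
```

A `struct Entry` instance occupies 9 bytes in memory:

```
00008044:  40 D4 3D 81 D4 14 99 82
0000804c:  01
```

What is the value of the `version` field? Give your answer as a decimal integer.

-3153221416210824703

`version` follows `tag` (1 byte), so it starts at byte offset 1 and occupies 8 bytes.
Bytes at offsets 1..8: D4 3D 81 D4 14 99 82 01.
In big-endian order the high byte comes first in memory.
The bytes are already most-significant first: 0xD43D81D414998201.
Top bit is set, so as a signed 64-bit value this is 0xD43D81D414998201 − 2^64 = -3153221416210824703.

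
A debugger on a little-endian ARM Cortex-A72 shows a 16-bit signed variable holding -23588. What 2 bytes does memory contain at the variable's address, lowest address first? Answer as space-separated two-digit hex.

DC A3

Two's complement of -23588 in 16 bits: 23588 = 0x5C24; invert → 0xA3DB; add 1 → 0xA3DC.
Split into bytes (most-significant first): A3 DC.
Little-endian stores the least-significant byte at the lowest address.
So at ascending addresses the bytes are DC A3.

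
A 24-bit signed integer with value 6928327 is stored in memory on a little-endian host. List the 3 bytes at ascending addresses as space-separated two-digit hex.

6928327 in hexadecimal, padded to 24 bits, is 0x69B7C7.
Split into bytes (most-significant first): 69 B7 C7.
Little-endian stores the least-significant byte at the lowest address.
So at ascending addresses the bytes are C7 B7 69.

C7 B7 69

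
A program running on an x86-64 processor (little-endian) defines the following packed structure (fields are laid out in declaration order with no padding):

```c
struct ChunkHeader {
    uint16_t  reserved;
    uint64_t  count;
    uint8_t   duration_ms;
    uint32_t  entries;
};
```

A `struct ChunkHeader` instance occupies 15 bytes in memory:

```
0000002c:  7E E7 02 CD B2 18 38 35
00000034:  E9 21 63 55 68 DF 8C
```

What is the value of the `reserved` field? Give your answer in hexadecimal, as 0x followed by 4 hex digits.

`reserved` is the first field, at byte offset 0, occupying 2 bytes.
Bytes at offsets 0..1: 7E E7.
In little-endian order the low byte comes first in memory.
Reassemble most-significant byte first: E7 7E → 0xE77E.

0xE77E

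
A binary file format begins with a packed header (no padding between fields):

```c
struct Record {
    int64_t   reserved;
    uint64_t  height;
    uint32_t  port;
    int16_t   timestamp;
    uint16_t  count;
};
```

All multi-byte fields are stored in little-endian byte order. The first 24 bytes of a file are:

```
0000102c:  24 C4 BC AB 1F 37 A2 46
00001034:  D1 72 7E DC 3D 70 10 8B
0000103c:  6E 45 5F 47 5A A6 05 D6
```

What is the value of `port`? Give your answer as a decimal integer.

1197426030

`port` follows `reserved` (8 B), `height` (8 B), so it starts at offset 8 + 8 = 16 and occupies 4 bytes.
Bytes at offsets 16..19: 6E 45 5F 47.
Little-endian stores the least-significant byte at the lowest address.
Reassemble most-significant byte first: 47 5F 45 6E → 0x475F456E.
0x475F456E = 1197426030.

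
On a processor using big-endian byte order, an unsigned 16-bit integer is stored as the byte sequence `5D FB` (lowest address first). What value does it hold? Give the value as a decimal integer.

Big-endian stores the most-significant byte at the lowest address.
The bytes are already most-significant first: 0x5DFB.
0x5DFB = 24059.

24059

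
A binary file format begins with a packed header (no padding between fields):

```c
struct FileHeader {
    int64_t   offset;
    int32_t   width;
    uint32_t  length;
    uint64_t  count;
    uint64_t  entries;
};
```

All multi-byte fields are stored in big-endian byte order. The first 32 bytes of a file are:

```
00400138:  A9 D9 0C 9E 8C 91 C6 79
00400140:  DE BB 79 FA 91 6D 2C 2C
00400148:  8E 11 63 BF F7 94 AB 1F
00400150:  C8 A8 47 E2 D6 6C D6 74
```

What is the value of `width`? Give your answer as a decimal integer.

-558138886

`width` follows `offset` (8 bytes), so it starts at byte offset 8 and occupies 4 bytes.
Bytes at offsets 8..11: DE BB 79 FA.
In big-endian order the high byte comes first in memory.
The bytes are already most-significant first: 0xDEBB79FA.
Top bit is set, so as a signed 32-bit value this is 0xDEBB79FA − 2^32 = -558138886.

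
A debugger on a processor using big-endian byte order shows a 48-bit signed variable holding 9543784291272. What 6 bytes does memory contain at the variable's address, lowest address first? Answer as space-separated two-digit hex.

08 AE 15 DF 5B C8

9543784291272 in hexadecimal, padded to 48 bits, is 0x08AE15DF5BC8.
Split into bytes (most-significant first): 08 AE 15 DF 5B C8.
Big-endian: lowest address holds the most-significant byte.
So the memory order matches the most-significant-first order: 08 AE 15 DF 5B C8.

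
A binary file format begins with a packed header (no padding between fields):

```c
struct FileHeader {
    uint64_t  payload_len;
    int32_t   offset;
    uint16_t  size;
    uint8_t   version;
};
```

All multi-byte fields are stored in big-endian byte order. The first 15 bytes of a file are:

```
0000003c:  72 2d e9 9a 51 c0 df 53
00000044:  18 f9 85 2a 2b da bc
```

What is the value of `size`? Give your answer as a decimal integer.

11226

`size` follows `payload_len` (8 B), `offset` (4 B), so it starts at offset 8 + 4 = 12 and occupies 2 bytes.
Bytes at offsets 12..13: 2B DA.
Big-endian stores the most-significant byte at the lowest address.
The bytes are already most-significant first: 0x2BDA.
0x2BDA = 11226.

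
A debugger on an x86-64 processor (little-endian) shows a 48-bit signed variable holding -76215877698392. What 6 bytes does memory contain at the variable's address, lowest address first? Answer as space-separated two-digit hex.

Two's complement of -76215877698392 in 48 bits: 76215877698392 = 0x455164510358; invert → 0xBAAE9BAEFCA7; add 1 → 0xBAAE9BAEFCA8.
Split into bytes (most-significant first): BA AE 9B AE FC A8.
Little-endian stores the least-significant byte at the lowest address.
So at ascending addresses the bytes are A8 FC AE 9B AE BA.

A8 FC AE 9B AE BA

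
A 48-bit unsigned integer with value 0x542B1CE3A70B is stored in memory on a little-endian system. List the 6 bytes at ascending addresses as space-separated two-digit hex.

Split into bytes (most-significant first): 54 2B 1C E3 A7 0B.
In little-endian order the low byte comes first in memory.
So at ascending addresses the bytes are 0B A7 E3 1C 2B 54.

0B A7 E3 1C 2B 54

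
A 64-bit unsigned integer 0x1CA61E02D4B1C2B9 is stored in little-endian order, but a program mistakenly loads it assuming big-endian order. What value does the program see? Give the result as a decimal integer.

Stored little-endian, the bytes at ascending addresses are B9 C2 B1 D4 02 1E A6 1C.
Read back as big-endian, the last byte is least significant, giving 0xB9C2B1D4021EA61C.
0xB9C2B1D4021EA61C = 13385456566625281564.

13385456566625281564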